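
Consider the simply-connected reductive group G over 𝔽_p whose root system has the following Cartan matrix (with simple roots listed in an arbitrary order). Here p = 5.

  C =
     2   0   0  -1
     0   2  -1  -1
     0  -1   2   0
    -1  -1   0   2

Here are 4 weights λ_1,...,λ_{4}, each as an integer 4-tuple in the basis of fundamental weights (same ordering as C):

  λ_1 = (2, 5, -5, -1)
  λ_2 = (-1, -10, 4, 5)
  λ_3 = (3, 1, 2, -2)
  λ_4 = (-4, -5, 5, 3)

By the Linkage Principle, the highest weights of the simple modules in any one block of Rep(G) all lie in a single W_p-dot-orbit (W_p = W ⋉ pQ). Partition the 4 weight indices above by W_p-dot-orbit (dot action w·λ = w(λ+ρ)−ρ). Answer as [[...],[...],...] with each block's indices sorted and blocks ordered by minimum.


C ↔ A_4 under row/col permutation; |W(A_4)| = 120.

W_5-reps of the 4 weights in Ā_5 (same 4-coord order as C):

  1: (0, 1, 0, 1);  2: (0, 1, 0, 1);  3: (0, 1, 0, 1);  4: (1, 1, 1, 2)

2 distinct reps among the 4 weights ⇒ 2 W_5-linkage classes:

[[1, 2, 3], [4]]


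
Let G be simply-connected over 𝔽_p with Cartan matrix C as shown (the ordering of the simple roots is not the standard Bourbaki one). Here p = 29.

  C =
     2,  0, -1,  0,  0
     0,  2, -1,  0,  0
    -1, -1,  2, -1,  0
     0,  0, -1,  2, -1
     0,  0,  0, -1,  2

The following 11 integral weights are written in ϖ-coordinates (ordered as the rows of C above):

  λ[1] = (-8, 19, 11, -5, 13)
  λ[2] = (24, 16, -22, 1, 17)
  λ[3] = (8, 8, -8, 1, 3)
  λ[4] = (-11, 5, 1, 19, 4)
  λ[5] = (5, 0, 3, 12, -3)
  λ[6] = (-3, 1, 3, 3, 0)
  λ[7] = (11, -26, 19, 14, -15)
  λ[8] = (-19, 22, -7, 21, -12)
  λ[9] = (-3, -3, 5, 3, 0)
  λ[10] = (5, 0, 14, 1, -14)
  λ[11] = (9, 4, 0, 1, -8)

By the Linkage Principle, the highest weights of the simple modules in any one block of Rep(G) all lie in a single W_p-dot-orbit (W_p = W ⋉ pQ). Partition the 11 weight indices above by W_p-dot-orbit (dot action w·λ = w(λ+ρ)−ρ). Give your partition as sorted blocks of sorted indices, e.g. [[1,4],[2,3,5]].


Root system D_5: the 5×5 matrix C matches after relabeling.

Each λ_j+ρ reduced to Ā_29; 5-tuples below use C's row order:

  1: (6, 7, 4, 3, 1)
  2: (2, 2, 2, 4, 1)
  3: (2, 2, 2, 4, 1)
  4: (2, 2, 2, 4, 1)
  5: (6, 1, 4, 1, 2)
  6: (2, 2, 2, 4, 1)
  7: (6, 7, 4, 3, 1)
  8: (6, 1, 4, 1, 2)
  9: (2, 2, 2, 4, 1)
  10: (6, 1, 4, 1, 2)
  11: (6, 1, 4, 1, 2)

3 distinct reps among the 11 weights ⇒ 3 W_29-linkage classes:

[[1, 7], [2, 3, 4, 6, 9], [5, 8, 10, 11]]


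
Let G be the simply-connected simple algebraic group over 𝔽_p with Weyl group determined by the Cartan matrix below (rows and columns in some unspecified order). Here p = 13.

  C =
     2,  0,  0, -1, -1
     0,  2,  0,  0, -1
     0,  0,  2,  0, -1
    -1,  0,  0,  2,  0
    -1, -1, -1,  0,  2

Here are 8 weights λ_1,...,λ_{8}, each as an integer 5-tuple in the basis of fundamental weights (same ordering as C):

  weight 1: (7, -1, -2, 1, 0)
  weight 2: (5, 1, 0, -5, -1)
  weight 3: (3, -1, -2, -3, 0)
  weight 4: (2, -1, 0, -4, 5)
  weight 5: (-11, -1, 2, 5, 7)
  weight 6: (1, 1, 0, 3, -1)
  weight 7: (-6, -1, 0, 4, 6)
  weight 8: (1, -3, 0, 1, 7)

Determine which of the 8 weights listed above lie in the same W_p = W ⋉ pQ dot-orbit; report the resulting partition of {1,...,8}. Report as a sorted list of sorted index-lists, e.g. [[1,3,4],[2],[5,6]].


Cartan matrix: type D_5 (|W|=1920); un-permuting the 5 rows.

λ_j+ρ reflected into Ā_13 (⟨·,θ^∨⟩≤13); 5-tuples as given:

  [1] (2, 0, 1, 2, 0)
  [2] (2, 2, 1, 4, 0)
  [3] (2, 0, 1, 2, 0)
  [4] (3, 0, 1, 0, 3)
  [5] (2, 2, 1, 4, 0)
  [6] (2, 2, 1, 4, 0)
  [7] (3, 0, 1, 0, 2)
  [8] (2, 2, 1, 4, 0)

These 8 weights hit 4 W_13-dot-orbits; sizes (2, 4, 1, 1):

[[1, 3], [2, 5, 6, 8], [4], [7]]


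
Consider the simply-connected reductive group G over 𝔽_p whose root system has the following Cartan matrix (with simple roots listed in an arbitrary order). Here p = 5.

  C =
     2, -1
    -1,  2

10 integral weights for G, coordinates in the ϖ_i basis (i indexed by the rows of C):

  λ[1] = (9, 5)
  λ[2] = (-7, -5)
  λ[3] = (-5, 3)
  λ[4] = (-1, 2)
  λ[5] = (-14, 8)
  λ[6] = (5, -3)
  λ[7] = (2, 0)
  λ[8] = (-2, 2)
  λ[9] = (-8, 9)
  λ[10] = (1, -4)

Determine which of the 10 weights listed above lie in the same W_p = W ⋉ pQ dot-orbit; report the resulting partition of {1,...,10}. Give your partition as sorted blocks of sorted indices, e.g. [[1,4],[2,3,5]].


Type A_2, rank 2, |W|=6; reorder rows/cols to standard.

Each λ_j+ρ reduced to Ā_5; 2-tuples below use C's row order:

    λ_1 → (4, 0)
    λ_2 → (1, 0)
    λ_3 → (4, 0)
    λ_4 → (0, 3)
    λ_5 → (3, 1)
    λ_6 → (3, 1)
    λ_7 → (3, 1)
    λ_8 → (1, 2)
    λ_9 → (0, 2)
    λ_10 → (1, 2)

These 10 weights hit 6 W_5-dot-orbits; sizes (2, 1, 1, 3, 2, 1):

[[1, 3], [2], [4], [5, 6, 7], [8, 10], [9]]


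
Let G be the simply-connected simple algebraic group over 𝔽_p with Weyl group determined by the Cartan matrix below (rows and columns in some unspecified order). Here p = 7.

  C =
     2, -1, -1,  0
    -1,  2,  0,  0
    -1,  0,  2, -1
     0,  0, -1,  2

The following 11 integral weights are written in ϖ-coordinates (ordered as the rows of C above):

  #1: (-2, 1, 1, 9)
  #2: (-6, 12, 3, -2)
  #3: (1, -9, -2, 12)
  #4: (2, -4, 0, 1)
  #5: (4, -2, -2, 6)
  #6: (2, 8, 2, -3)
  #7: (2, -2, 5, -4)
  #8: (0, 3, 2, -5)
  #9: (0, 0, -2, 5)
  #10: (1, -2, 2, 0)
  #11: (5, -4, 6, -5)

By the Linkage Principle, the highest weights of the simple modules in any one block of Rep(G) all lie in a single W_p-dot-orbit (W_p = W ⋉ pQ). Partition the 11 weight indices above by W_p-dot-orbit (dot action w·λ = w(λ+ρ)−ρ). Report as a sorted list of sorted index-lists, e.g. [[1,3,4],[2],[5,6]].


Root system A_4: the 4×4 matrix C matches after relabeling.

W_7-reps of the 11 weights in Ā_7 (same 4-coord order as C):

  1: (1, 1, 3, 1);  2: (1, 1, 3, 1);  3: (5, 1, 0, 1);  4: (0, 3, 1, 2);  5: (0, 3, 1, 2);  6: (1, 1, 3, 1);  7: (1, 1, 3, 1);  8: (0, 3, 1, 2);  9: (0, 1, 1, 5);  10: (1, 1, 3, 1);  11: (0, 3, 1, 2)

Grouping the 11 weights by Ā_7-representative: 4 linkage classes.

[[1, 2, 6, 7, 10], [3], [4, 5, 8, 11], [9]]


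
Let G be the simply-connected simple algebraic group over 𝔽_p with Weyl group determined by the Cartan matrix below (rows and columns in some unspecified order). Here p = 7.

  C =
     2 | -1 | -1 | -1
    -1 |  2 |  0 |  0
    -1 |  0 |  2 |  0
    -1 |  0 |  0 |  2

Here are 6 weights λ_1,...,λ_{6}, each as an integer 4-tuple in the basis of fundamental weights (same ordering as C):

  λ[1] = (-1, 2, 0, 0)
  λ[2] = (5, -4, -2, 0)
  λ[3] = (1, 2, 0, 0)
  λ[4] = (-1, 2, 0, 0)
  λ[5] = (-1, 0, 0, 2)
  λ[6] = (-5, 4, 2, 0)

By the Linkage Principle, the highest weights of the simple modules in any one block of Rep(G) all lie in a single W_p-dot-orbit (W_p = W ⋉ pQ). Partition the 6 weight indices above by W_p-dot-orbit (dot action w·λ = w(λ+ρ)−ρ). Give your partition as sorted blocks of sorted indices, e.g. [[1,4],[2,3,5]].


D_4 Cartan matrix, 4 simple roots permuted; ρ=(1,1,1,1).

Folding the 6 weights λ_j+ρ into Ā_7 (reps in the given 4-coord order):

  [1] (0, 3, 1, 1) · [2] (0, 3, 1, 1) · [3] (0, 3, 1, 1) · [4] (0, 3, 1, 1) · [5] (0, 1, 1, 3) · [6] (0, 1, 1, 3)

2 distinct reps among the 6 weights ⇒ 2 W_7-linkage classes:

[[1, 2, 3, 4], [5, 6]]


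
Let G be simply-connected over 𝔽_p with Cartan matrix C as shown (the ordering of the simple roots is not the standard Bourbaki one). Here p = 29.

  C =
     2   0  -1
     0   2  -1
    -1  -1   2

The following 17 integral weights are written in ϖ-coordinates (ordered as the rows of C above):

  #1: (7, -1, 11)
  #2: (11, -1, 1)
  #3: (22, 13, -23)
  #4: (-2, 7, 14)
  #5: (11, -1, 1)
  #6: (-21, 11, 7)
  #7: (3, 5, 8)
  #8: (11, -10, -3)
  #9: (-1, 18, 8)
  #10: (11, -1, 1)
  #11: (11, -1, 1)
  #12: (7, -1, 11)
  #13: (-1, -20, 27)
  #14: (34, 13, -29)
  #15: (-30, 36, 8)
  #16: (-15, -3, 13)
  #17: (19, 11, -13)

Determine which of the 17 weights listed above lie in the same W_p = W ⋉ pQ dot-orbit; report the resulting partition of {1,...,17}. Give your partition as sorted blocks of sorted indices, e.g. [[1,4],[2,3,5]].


Type A_3, rank 3, |W|=24; reorder rows/cols to standard.

Folding the 17 weights λ_j+ρ into Ā_29 (reps in the given 3-coord order):

  λ_1+ρ ↦ (8, 0, 12);  λ_2+ρ ↦ (12, 0, 2);  λ_3+ρ ↦ (1, 8, 14);  λ_4+ρ ↦ (1, 8, 14);  λ_5+ρ ↦ (12, 0, 2);  λ_6+ρ ↦ (8, 0, 12);  λ_7+ρ ↦ (4, 6, 9);  λ_8+ρ ↦ (1, 2, 9);  λ_9+ρ ↦ (0, 19, 9);  λ_10+ρ ↦ (12, 0, 2);  λ_11+ρ ↦ (12, 0, 2);  λ_12+ρ ↦ (8, 0, 12);  λ_13+ρ ↦ (0, 19, 9);  λ_14+ρ ↦ (1, 8, 14);  λ_15+ρ ↦ (8, 0, 12);  λ_16+ρ ↦ (12, 0, 2);  λ_17+ρ ↦ (8, 0, 12)

6 distinct reps among the 17 weights ⇒ 6 W_29-linkage classes:

[[1, 6, 12, 15, 17], [2, 5, 10, 11, 16], [3, 4, 14], [7], [8], [9, 13]]


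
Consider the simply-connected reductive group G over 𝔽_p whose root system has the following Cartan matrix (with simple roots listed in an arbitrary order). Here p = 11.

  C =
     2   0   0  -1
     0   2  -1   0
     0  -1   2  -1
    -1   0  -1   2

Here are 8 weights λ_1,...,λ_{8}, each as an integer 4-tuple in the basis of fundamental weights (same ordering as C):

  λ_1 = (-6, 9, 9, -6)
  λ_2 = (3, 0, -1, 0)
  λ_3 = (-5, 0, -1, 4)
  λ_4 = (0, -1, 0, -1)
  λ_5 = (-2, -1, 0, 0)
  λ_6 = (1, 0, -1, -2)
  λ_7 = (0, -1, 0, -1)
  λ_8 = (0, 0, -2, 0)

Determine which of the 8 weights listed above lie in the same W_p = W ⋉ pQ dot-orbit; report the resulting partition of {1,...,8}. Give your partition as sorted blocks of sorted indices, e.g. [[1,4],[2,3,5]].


A_4 Cartan matrix, 4 simple roots permuted; ρ=(1,1,1,1).

λ_j+ρ reflected into Ā_11 (⟨·,θ^∨⟩≤11); 4-tuples as given:

  λ_1+ρ ↦ (4, 1, 0, 1);  λ_2+ρ ↦ (4, 1, 0, 1);  λ_3+ρ ↦ (4, 1, 0, 1);  λ_4+ρ ↦ (1, 0, 1, 0);  λ_5+ρ ↦ (1, 0, 1, 0);  λ_6+ρ ↦ (1, 0, 1, 0);  λ_7+ρ ↦ (1, 0, 1, 0);  λ_8+ρ ↦ (1, 0, 1, 0)

The 8 indices split into 2 linkage classes (same alcove rep ⇔ same W_11-dot-orbit):

[[1, 2, 3], [4, 5, 6, 7, 8]]


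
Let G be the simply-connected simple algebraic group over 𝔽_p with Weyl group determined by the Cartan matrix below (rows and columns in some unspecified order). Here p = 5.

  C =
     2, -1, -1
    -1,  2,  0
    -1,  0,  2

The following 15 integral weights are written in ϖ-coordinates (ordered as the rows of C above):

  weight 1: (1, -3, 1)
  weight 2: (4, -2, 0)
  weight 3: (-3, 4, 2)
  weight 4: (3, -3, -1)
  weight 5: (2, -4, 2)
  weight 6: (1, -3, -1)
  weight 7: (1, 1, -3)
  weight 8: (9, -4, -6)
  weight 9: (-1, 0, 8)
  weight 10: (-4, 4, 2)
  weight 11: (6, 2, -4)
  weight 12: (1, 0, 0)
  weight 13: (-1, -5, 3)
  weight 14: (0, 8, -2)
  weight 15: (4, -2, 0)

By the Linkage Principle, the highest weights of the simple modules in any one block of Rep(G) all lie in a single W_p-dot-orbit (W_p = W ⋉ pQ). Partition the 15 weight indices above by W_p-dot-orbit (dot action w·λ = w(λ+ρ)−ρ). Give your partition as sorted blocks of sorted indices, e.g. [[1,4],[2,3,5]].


Root system A_3: the 3×3 matrix C matches after relabeling.

Ā_5 reps of the 15 weights (A_3, coords as presented):

  1: (0, 2, 2);  2: (4, 0, 0);  3: (2, 2, 0);  4: (2, 2, 0);  5: (0, 2, 2);  6: (0, 2, 0);  7: (0, 2, 2);  8: (0, 2, 0);  9: (4, 0, 0);  10: (3, 2, 0);  11: (0, 2, 2);  12: (2, 1, 1);  13: (4, 0, 0);  14: (4, 0, 0);  15: (4, 0, 0)

6 distinct reps among the 15 weights ⇒ 6 W_5-linkage classes:

[[1, 5, 7, 11], [2, 9, 13, 14, 15], [3, 4], [6, 8], [10], [12]]


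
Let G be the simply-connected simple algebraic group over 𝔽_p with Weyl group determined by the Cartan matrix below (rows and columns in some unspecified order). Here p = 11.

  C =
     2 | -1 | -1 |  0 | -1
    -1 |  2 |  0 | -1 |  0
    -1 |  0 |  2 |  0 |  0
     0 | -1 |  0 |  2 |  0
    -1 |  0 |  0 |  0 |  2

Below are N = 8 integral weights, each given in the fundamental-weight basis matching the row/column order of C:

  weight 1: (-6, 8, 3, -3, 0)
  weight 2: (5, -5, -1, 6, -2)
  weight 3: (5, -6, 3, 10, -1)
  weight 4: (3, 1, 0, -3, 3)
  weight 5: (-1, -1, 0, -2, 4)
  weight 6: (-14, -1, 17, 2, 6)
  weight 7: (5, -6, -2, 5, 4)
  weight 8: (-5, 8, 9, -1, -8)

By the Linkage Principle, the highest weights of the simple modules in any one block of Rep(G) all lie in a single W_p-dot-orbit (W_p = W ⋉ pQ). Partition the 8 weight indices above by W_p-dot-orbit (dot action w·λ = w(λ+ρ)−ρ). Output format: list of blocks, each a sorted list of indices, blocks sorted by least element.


Cartan matrix: type D_5 (|W|=1920); un-permuting the 5 rows.

λ_j+ρ reflected into Ā_11 (⟨·,θ^∨⟩≤11); 5-tuples as given:

  [1] (0, 2, 1, 2, 4);  [2] (1, 1, 0, 3, 1);  [3] (1, 0, 0, 0, 4);  [4] (0, 2, 1, 2, 4);  [5] (1, 0, 0, 0, 4);  [6] (1, 1, 0, 3, 1);  [7] (1, 0, 0, 0, 4);  [8] (0, 2, 1, 2, 4)

The 8 indices split into 3 linkage classes (same alcove rep ⇔ same W_11-dot-orbit):

[[1, 4, 8], [2, 6], [3, 5, 7]]


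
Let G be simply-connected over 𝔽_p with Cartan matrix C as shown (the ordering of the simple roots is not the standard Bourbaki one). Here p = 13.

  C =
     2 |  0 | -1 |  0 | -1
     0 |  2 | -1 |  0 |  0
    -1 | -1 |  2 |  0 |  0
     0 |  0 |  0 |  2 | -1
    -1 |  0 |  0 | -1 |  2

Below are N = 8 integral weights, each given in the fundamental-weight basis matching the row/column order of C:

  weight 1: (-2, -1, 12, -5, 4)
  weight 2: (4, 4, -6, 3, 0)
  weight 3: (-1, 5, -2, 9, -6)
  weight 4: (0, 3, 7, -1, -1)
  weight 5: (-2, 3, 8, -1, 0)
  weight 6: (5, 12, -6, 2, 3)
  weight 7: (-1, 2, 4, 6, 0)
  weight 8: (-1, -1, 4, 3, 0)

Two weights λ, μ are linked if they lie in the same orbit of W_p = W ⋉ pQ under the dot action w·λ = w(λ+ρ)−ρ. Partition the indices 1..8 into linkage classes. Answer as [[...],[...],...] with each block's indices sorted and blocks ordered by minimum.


Dynkin diagram of C (from the 8 off-diagonal −1 entries): A_5.

Ā_13 reps of the 8 weights (A_5, coords as presented):

  1: (1, 4, 8, 0, 0);  2: (0, 0, 5, 4, 1);  3: (0, 0, 5, 4, 1);  4: (1, 4, 8, 0, 0);  5: (1, 4, 8, 0, 0);  6: (0, 0, 5, 4, 1);  7: (0, 0, 5, 4, 1);  8: (0, 0, 5, 4, 1)

2 distinct reps among the 8 weights ⇒ 2 W_13-linkage classes:

[[1, 4, 5], [2, 3, 6, 7, 8]]


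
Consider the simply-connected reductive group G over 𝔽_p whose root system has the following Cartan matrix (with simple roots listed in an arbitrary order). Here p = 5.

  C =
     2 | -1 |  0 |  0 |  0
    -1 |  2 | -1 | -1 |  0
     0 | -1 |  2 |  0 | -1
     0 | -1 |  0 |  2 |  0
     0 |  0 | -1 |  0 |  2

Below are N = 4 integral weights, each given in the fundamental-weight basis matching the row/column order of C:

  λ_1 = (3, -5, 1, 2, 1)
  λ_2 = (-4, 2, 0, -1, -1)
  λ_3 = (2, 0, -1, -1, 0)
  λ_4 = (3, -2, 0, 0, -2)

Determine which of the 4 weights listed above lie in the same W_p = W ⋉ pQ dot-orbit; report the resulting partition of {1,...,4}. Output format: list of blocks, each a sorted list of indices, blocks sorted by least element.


Type D_5, rank 5, |W|=1920; reorder rows/cols to standard.

Each λ_j+ρ reduced to Ā_5; 5-tuples below use C's row order:

  λ_1 → (0, 1, 0, 1, 0)
  λ_2 → (3, 0, 1, 0, 0)
  λ_3 → (3, 0, 1, 0, 0)
  λ_4 → (3, 0, 1, 0, 0)

These 4 weights hit 2 W_5-dot-orbits; sizes (1, 3):

[[1], [2, 3, 4]]


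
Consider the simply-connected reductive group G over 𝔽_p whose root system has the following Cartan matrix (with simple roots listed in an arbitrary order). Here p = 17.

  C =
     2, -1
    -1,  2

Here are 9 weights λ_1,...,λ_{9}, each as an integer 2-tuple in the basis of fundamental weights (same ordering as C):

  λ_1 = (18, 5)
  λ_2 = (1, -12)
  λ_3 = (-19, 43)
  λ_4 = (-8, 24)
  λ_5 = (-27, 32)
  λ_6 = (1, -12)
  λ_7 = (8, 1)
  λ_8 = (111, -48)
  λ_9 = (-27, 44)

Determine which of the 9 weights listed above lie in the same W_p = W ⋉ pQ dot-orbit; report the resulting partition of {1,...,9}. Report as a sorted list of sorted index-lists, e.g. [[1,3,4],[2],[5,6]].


C ↔ A_2 under row/col permutation; |W(A_2)| = 6.

Folding the 9 weights λ_j+ρ into Ā_17 (reps in the given 2-coord order):

  λ_1+ρ ↦ (9, 2);  λ_2+ρ ↦ (9, 2);  λ_3+ρ ↦ (1, 9);  λ_4+ρ ↦ (1, 9);  λ_5+ρ ↦ (1, 9);  λ_6+ρ ↦ (9, 2);  λ_7+ρ ↦ (9, 2);  λ_8+ρ ↦ (10, 4);  λ_9+ρ ↦ (9, 2)

Partition of {1..9} into 3 W_17-dot-orbits:

[[1, 2, 6, 7, 9], [3, 4, 5], [8]]


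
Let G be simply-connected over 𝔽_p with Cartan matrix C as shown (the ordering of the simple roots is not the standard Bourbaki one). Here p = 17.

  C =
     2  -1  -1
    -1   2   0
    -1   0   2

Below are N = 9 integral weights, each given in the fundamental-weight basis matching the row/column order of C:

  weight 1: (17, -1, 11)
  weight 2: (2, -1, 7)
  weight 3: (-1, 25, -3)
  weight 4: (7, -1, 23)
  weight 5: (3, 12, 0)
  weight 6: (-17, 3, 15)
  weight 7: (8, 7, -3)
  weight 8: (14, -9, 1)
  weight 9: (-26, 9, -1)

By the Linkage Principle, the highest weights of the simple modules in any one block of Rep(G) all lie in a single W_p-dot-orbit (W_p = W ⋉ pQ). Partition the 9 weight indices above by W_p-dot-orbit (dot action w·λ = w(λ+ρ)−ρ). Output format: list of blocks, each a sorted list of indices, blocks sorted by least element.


C ↔ A_3 under row/col permutation; |W(A_3)| = 24.

Ā_17 reps of the 9 weights (A_3, coords as presented):

    1: (4, 12, 0)
    2: (3, 0, 8)
    3: (7, 8, 2)
    4: (7, 8, 2)
    5: (4, 12, 0)
    6: (4, 12, 0)
    7: (7, 8, 2)
    8: (7, 8, 2)
    9: (7, 8, 2)

Linkage partition of the 9 weights (3 classes, p=17):

[[1, 5, 6], [2], [3, 4, 7, 8, 9]]


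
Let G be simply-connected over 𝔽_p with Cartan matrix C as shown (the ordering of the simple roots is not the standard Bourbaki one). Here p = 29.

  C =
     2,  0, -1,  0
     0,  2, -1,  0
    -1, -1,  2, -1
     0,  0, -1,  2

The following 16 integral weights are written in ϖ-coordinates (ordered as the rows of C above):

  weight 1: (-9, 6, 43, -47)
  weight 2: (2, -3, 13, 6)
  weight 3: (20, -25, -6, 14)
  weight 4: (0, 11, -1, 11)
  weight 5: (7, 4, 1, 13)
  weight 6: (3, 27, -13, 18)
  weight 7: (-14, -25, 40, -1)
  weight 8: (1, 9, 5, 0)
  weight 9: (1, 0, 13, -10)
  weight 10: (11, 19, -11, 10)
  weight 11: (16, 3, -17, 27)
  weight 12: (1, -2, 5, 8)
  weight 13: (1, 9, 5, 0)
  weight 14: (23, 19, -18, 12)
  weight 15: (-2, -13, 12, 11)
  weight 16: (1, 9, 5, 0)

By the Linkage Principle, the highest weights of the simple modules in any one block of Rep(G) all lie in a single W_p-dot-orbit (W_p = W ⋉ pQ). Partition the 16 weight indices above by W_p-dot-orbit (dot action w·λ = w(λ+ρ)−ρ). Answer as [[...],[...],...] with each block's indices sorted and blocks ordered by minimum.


D_4 Cartan matrix, 4 simple roots permuted; ρ=(1,1,1,1).

W_29-reps of the 16 weights in Ā_29 (same 4-coord order as C):

    1: (3, 2, 5, 7)
    2: (3, 2, 5, 7)
    3: (8, 5, 0, 14)
    4: (1, 12, 0, 12)
    5: (8, 5, 0, 14)
    6: (2, 10, 6, 1)
    7: (1, 12, 0, 12)
    8: (2, 10, 6, 1)
    9: (2, 1, 5, 9)
    10: (2, 10, 6, 1)
    11: (1, 12, 0, 12)
    12: (2, 1, 5, 9)
    13: (2, 10, 6, 1)
    14: (7, 3, 2, 4)
    15: (1, 12, 0, 12)
    16: (2, 10, 6, 1)

Linkage partition of the 16 weights (6 classes, p=29):

[[1, 2], [3, 5], [4, 7, 11, 15], [6, 8, 10, 13, 16], [9, 12], [14]]


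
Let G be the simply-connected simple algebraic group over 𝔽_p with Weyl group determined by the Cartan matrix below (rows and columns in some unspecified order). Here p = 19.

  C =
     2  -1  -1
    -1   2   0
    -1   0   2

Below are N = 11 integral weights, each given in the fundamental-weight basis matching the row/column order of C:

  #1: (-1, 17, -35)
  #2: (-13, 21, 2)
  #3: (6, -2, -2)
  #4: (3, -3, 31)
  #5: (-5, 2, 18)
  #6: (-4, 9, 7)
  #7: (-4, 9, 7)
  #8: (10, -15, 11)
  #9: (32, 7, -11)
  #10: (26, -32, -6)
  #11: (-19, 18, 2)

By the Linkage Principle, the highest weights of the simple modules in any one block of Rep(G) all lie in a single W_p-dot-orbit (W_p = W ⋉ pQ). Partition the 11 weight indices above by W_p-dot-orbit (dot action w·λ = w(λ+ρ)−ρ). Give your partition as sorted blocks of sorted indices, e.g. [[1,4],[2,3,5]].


Cartan matrix: type A_3 (|W|=24); un-permuting the 3 rows.

Folding the 11 weights λ_j+ρ into Ā_19 (reps in the given 3-coord order):

  λ_1+ρ ↦ (3, 1, 15);  λ_2+ρ ↦ (3, 7, 6);  λ_3+ρ ↦ (5, 1, 1);  λ_4+ρ ↦ (13, 2, 2);  λ_5+ρ ↦ (3, 1, 15);  λ_6+ρ ↦ (3, 7, 5);  λ_7+ρ ↦ (3, 7, 5);  λ_8+ρ ↦ (3, 7, 5);  λ_9+ρ ↦ (3, 7, 5);  λ_10+ρ ↦ (3, 7, 5);  λ_11+ρ ↦ (3, 1, 15)

Linkage partition of the 11 weights (5 classes, p=19):

[[1, 5, 11], [2], [3], [4], [6, 7, 8, 9, 10]]


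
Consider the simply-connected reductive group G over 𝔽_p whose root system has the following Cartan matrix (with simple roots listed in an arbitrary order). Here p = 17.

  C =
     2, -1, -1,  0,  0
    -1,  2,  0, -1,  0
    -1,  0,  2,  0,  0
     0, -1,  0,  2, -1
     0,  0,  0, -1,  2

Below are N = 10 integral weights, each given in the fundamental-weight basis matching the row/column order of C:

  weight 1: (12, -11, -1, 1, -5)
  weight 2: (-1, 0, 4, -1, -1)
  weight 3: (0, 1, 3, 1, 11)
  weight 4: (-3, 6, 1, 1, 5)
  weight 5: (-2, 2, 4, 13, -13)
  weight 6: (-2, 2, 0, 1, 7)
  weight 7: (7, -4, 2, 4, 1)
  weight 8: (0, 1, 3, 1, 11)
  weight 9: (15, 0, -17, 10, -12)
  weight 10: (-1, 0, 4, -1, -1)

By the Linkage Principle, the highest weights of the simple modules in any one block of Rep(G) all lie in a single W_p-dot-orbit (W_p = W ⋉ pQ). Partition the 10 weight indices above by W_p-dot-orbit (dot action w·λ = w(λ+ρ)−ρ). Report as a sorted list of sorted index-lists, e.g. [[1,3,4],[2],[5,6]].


Root system A_5: the 5×5 matrix C matches after relabeling.

Ā_17 reps of the 10 weights (A_5, coords as presented):

  λ_1+ρ ↦ (1, 2, 0, 2, 8) · λ_2+ρ ↦ (0, 1, 5, 0, 0) · λ_3+ρ ↦ (1, 2, 0, 2, 8) · λ_4+ρ ↦ (2, 5, 0, 2, 6) · λ_5+ρ ↦ (1, 2, 0, 2, 8) · λ_6+ρ ↦ (1, 2, 0, 2, 8) · λ_7+ρ ↦ (5, 3, 3, 2, 2) · λ_8+ρ ↦ (1, 2, 0, 2, 8) · λ_9+ρ ↦ (0, 1, 5, 0, 0) · λ_10+ρ ↦ (0, 1, 5, 0, 0)

Linkage partition of the 10 weights (4 classes, p=17):

[[1, 3, 5, 6, 8], [2, 9, 10], [4], [7]]


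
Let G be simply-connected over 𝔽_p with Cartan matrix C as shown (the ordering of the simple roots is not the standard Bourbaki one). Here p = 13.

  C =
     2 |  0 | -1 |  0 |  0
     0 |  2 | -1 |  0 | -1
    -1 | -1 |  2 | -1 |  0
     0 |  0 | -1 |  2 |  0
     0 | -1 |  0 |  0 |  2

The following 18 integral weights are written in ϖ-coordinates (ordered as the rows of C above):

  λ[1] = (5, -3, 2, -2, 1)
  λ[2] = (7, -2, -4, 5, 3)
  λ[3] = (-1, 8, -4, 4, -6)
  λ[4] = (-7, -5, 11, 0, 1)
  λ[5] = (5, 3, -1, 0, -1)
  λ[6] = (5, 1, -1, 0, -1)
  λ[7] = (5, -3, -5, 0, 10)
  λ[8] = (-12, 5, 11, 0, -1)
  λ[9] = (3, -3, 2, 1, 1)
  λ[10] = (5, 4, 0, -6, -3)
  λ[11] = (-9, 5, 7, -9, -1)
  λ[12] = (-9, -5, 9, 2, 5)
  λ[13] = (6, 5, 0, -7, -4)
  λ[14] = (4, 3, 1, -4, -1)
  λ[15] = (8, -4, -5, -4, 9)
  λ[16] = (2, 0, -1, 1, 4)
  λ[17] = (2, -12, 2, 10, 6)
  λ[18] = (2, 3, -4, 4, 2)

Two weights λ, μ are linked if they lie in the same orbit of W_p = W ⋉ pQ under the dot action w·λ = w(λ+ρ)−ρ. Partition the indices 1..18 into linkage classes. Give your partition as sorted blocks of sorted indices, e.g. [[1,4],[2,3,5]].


Type D_5, rank 5, |W|=1920; reorder rows/cols to standard.

W_13-reps of the 18 weights in Ā_13 (same 5-coord order as C):

    λ_1 → (6, 2, 0, 1, 0)
    λ_2 → (4, 2, 1, 2, 0)
    λ_3 → (3, 1, 0, 2, 5)
    λ_4 → (6, 2, 0, 1, 0)
    λ_5 → (6, 2, 0, 1, 0)
    λ_6 → (6, 2, 0, 1, 0)
    λ_7 → (3, 1, 0, 2, 5)
    λ_8 → (0, 1, 5, 0, 1)
    λ_9 → (4, 2, 1, 2, 0)
    λ_10 → (2, 1, 3, 1, 1)
    λ_11 → (0, 1, 5, 0, 1)
    λ_12 → (6, 2, 0, 1, 0)
    λ_13 → (2, 1, 3, 1, 1)
    λ_14 → (4, 2, 1, 2, 0)
    λ_15 → (4, 2, 1, 2, 0)
    λ_16 → (3, 1, 0, 2, 5)
    λ_17 → (4, 2, 1, 2, 0)
    λ_18 → (0, 1, 3, 2, 3)

Grouping the 18 weights by Ā_13-representative: 6 linkage classes.

[[1, 4, 5, 6, 12], [2, 9, 14, 15, 17], [3, 7, 16], [8, 11], [10, 13], [18]]


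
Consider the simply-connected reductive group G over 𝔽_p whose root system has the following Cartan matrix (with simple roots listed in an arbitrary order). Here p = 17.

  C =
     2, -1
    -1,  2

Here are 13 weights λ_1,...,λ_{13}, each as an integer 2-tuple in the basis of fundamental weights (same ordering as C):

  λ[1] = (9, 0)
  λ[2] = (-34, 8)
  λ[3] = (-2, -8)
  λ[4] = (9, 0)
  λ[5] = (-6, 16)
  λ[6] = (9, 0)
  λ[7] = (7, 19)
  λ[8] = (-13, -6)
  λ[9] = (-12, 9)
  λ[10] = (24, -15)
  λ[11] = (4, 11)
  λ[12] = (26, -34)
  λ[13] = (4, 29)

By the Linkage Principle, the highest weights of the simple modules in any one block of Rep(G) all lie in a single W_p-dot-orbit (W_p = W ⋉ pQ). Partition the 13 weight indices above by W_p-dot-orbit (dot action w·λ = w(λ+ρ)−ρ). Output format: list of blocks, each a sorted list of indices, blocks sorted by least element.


Type A_2, rank 2, |W|=6; reorder rows/cols to standard.

W_17-reps of the 13 weights in Ā_17 (same 2-coord order as C):

  1: (10, 1)
  2: (7, 1)
  3: (7, 1)
  4: (10, 1)
  5: (5, 12)
  6: (10, 1)
  7: (3, 6)
  8: (5, 12)
  9: (10, 1)
  10: (3, 6)
  11: (5, 12)
  12: (10, 1)
  13: (12, 1)

Partition of {1..13} into 5 W_17-dot-orbits:

[[1, 4, 6, 9, 12], [2, 3], [5, 8, 11], [7, 10], [13]]


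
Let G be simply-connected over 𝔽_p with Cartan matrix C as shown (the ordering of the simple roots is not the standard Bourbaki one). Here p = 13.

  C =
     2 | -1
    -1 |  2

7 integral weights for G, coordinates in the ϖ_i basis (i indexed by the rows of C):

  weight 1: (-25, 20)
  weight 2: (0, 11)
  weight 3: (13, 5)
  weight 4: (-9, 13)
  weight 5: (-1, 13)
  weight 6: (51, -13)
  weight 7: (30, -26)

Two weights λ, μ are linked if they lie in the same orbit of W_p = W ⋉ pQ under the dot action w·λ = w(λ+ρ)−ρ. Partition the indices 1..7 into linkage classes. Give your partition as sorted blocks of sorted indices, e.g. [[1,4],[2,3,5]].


A_2 Cartan matrix, 2 simple roots permuted; ρ=(1,1).

Each λ_j+ρ reduced to Ā_13; 2-tuples below use C's row order:

  1: (2, 8)
  2: (1, 12)
  3: (6, 1)
  4: (7, 5)
  5: (1, 12)
  6: (1, 12)
  7: (7, 5)

4 distinct reps among the 7 weights ⇒ 4 W_13-linkage classes:

[[1], [2, 5, 6], [3], [4, 7]]


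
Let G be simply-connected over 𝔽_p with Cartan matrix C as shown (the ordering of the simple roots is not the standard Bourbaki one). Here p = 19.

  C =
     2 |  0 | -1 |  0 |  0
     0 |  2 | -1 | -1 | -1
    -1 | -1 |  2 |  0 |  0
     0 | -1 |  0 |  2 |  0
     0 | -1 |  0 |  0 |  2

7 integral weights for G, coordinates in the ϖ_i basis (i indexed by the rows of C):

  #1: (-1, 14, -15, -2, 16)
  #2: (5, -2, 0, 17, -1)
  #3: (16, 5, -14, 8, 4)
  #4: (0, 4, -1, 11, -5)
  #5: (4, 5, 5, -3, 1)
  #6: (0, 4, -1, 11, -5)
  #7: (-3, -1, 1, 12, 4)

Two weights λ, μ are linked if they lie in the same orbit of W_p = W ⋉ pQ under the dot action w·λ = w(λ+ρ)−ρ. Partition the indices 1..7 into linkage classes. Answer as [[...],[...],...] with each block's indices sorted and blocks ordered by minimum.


Root system D_5: the 5×5 matrix C matches after relabeling.

Each λ_j+ρ reduced to Ā_19; 5-tuples below use C's row order:

  λ_1 → (1, 1, 0, 12, 4)
  λ_2 → (1, 1, 0, 12, 4)
  λ_3 → (1, 0, 4, 2, 2)
  λ_4 → (1, 1, 0, 12, 4)
  λ_5 → (1, 0, 4, 2, 2)
  λ_6 → (1, 1, 0, 12, 4)
  λ_7 → (1, 1, 0, 12, 4)

These 7 weights hit 2 W_19-dot-orbits; sizes (5, 2):

[[1, 2, 4, 6, 7], [3, 5]]


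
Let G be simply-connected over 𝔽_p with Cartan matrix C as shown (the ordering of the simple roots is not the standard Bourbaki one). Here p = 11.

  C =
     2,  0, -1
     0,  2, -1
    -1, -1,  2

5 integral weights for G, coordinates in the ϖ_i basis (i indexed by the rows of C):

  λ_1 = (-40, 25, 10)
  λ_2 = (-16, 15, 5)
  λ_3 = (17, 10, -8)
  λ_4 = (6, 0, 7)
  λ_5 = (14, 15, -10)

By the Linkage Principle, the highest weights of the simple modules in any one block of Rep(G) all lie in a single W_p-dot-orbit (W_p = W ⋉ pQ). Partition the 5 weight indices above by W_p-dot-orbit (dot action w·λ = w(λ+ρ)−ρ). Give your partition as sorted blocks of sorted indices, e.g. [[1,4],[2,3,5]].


A_3 Cartan matrix, 3 simple roots permuted; ρ=(1,1,1).

λ_j+ρ reflected into Ā_11 (⟨·,θ^∨⟩≤11); 3-tuples as given:

  1: (5, 4, 0)
  2: (5, 4, 0)
  3: (0, 7, 0)
  4: (2, 4, 4)
  5: (5, 4, 0)

Partition of {1..5} into 3 W_11-dot-orbits:

[[1, 2, 5], [3], [4]]


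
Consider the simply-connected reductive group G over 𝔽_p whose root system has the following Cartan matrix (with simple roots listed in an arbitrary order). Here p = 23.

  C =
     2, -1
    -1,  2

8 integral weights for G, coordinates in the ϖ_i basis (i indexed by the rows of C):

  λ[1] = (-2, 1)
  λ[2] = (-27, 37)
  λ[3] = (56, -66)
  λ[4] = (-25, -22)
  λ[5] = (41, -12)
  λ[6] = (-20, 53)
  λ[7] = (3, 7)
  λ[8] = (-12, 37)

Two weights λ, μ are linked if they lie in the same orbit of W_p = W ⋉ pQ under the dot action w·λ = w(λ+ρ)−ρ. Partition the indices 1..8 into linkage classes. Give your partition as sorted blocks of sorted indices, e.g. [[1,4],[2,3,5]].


A_2 Cartan matrix, 2 simple roots permuted; ρ=(1,1).

Each λ_j+ρ reduced to Ā_23; 2-tuples below use C's row order:

  λ_1 → (1, 1) · λ_2 → (8, 3) · λ_3 → (4, 8) · λ_4 → (1, 1) · λ_5 → (4, 8) · λ_6 → (4, 8) · λ_7 → (4, 8) · λ_8 → (4, 8)

The 8 indices split into 3 linkage classes (same alcove rep ⇔ same W_23-dot-orbit):

[[1, 4], [2], [3, 5, 6, 7, 8]]


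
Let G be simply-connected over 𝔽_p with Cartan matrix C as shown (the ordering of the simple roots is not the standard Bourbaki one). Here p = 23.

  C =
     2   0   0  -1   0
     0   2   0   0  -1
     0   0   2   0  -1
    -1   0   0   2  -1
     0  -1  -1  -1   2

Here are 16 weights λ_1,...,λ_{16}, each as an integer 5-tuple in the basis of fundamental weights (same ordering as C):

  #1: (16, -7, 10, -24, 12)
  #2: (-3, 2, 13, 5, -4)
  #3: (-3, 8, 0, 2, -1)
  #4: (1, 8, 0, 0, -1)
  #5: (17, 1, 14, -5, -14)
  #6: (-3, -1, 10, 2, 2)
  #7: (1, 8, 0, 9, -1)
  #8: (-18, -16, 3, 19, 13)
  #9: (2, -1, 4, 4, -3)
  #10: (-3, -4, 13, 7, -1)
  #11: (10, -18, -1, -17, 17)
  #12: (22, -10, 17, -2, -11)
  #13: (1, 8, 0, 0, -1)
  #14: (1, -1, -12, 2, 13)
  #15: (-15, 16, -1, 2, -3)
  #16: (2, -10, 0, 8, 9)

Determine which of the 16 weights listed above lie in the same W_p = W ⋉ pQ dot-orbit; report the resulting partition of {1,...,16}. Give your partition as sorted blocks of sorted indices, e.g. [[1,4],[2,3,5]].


Type D_5, rank 5, |W|=1920; reorder rows/cols to standard.

Folding the 16 weights λ_j+ρ into Ā_23 (reps in the given 5-coord order):

  λ_1+ρ ↦ (5, 10, 5, 1, 0);  λ_2+ρ ↦ (2, 0, 11, 1, 3);  λ_3+ρ ↦ (2, 9, 1, 1, 0);  λ_4+ρ ↦ (2, 9, 1, 1, 0);  λ_5+ρ ↦ (1, 2, 11, 0, 2);  λ_6+ρ ↦ (2, 0, 11, 1, 3);  λ_7+ρ ↦ (2, 9, 1, 1, 0);  λ_8+ρ ↦ (2, 0, 11, 1, 3);  λ_9+ρ ↦ (3, 2, 3, 3, 0);  λ_10+ρ ↦ (2, 0, 11, 1, 3);  λ_11+ρ ↦ (1, 2, 11, 0, 2);  λ_12+ρ ↦ (3, 1, 10, 0, 1);  λ_13+ρ ↦ (2, 9, 1, 1, 0);  λ_14+ρ ↦ (2, 0, 11, 1, 3);  λ_15+ρ ↦ (1, 2, 11, 0, 2);  λ_16+ρ ↦ (2, 9, 1, 1, 0)

These 16 weights hit 6 W_23-dot-orbits; sizes (1, 5, 5, 3, 1, 1):

[[1], [2, 6, 8, 10, 14], [3, 4, 7, 13, 16], [5, 11, 15], [9], [12]]


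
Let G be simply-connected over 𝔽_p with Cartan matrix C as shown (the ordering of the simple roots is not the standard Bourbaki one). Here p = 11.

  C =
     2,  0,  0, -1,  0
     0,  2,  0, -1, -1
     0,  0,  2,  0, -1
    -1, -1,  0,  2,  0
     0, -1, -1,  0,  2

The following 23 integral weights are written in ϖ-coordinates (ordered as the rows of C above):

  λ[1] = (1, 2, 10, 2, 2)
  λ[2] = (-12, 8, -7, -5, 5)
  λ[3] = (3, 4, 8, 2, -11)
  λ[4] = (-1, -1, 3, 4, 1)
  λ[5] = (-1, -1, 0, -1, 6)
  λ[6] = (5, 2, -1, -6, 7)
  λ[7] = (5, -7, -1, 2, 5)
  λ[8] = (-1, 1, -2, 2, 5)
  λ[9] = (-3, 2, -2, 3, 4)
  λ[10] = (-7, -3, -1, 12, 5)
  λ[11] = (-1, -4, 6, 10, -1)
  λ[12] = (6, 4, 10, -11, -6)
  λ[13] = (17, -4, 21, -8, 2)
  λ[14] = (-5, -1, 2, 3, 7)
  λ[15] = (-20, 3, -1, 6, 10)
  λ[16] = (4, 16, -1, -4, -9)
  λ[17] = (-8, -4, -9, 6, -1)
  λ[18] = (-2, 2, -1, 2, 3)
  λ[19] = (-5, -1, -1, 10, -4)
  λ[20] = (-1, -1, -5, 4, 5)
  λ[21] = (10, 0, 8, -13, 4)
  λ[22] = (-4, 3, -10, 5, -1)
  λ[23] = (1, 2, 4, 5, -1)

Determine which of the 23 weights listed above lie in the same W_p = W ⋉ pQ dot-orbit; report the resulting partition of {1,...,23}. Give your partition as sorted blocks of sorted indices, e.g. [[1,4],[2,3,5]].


Dynkin diagram of C (from the 8 off-diagonal −1 entries): A_5.

Ā_11 reps of the 23 weights (A_5, coords as presented):

    λ_1+ρ ↦ (3, 3, 0, 3, 0)
    λ_2+ρ ↦ (0, 0, 4, 5, 2)
    λ_3+ρ ↦ (1, 3, 0, 2, 4)
    λ_4+ρ ↦ (0, 0, 4, 5, 2)
    λ_5+ρ ↦ (0, 0, 1, 0, 7)
    λ_6+ρ ↦ (0, 2, 1, 3, 5)
    λ_7+ρ ↦ (3, 3, 0, 3, 0)
    λ_8+ρ ↦ (0, 2, 1, 3, 5)
    λ_9+ρ ↦ (1, 3, 0, 2, 4)
    λ_10+ρ ↦ (0, 0, 4, 5, 2)
    λ_11+ρ ↦ (4, 0, 0, 4, 3)
    λ_12+ρ ↦ (0, 2, 1, 3, 5)
    λ_13+ρ ↦ (0, 0, 1, 0, 7)
    λ_14+ρ ↦ (0, 0, 1, 0, 7)
    λ_15+ρ ↦ (0, 0, 1, 0, 7)
    λ_16+ρ ↦ (3, 3, 0, 3, 0)
    λ_17+ρ ↦ (4, 0, 0, 4, 3)
    λ_18+ρ ↦ (1, 3, 0, 2, 4)
    λ_19+ρ ↦ (4, 0, 0, 4, 3)
    λ_20+ρ ↦ (0, 0, 4, 5, 2)
    λ_21+ρ ↦ (0, 2, 1, 3, 5)
    λ_22+ρ ↦ (1, 3, 0, 2, 4)
    λ_23+ρ ↦ (3, 3, 0, 3, 0)

Linkage partition of the 23 weights (6 classes, p=11):

[[1, 7, 16, 23], [2, 4, 10, 20], [3, 9, 18, 22], [5, 13, 14, 15], [6, 8, 12, 21], [11, 17, 19]]


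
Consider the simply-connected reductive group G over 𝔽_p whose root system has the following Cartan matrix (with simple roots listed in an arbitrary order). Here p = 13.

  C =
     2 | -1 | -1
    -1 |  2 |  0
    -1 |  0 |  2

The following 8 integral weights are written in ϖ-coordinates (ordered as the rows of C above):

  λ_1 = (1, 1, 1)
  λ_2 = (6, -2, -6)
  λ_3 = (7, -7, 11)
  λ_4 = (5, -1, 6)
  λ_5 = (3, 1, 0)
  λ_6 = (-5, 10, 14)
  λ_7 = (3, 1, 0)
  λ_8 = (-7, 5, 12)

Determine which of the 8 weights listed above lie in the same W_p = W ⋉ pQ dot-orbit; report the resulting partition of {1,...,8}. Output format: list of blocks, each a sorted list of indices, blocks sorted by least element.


Type A_3, rank 3, |W|=24; reorder rows/cols to standard.

Ā_13 reps of the 8 weights (A_3, coords as presented):

  [1] (2, 2, 2)
  [2] (1, 1, 5)
  [3] (1, 1, 5)
  [4] (6, 0, 7)
  [5] (4, 2, 1)
  [6] (2, 2, 2)
  [7] (4, 2, 1)
  [8] (6, 0, 7)

Partition of {1..8} into 4 W_13-dot-orbits:

[[1, 6], [2, 3], [4, 8], [5, 7]]


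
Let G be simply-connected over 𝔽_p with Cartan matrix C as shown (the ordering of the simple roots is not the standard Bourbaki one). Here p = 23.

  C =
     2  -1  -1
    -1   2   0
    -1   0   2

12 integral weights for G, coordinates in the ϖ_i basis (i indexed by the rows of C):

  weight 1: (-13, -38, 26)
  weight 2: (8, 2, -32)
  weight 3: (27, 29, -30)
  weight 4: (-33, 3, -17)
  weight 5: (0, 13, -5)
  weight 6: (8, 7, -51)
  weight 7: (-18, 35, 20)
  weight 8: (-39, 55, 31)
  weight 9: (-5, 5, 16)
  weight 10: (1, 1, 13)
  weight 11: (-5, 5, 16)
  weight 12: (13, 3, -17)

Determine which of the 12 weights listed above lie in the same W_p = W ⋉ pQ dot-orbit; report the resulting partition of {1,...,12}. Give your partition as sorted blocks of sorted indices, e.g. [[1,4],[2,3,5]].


A_3 Cartan matrix, 3 simple roots permuted; ρ=(1,1,1).

Each λ_j+ρ reduced to Ā_23; 3-tuples below use C's row order:

  λ_1+ρ ↦ (3, 11, 1) · λ_2+ρ ↦ (3, 11, 1) · λ_3+ρ ↦ (1, 6, 5) · λ_4+ρ ↦ (2, 2, 14) · λ_5+ρ ↦ (3, 11, 1) · λ_6+ρ ↦ (6, 4, 8) · λ_7+ρ ↦ (4, 2, 13) · λ_8+ρ ↦ (6, 4, 8) · λ_9+ρ ↦ (4, 2, 13) · λ_10+ρ ↦ (2, 2, 14) · λ_11+ρ ↦ (4, 2, 13) · λ_12+ρ ↦ (2, 2, 14)

These 12 weights hit 5 W_23-dot-orbits; sizes (3, 1, 3, 2, 3):

[[1, 2, 5], [3], [4, 10, 12], [6, 8], [7, 9, 11]]


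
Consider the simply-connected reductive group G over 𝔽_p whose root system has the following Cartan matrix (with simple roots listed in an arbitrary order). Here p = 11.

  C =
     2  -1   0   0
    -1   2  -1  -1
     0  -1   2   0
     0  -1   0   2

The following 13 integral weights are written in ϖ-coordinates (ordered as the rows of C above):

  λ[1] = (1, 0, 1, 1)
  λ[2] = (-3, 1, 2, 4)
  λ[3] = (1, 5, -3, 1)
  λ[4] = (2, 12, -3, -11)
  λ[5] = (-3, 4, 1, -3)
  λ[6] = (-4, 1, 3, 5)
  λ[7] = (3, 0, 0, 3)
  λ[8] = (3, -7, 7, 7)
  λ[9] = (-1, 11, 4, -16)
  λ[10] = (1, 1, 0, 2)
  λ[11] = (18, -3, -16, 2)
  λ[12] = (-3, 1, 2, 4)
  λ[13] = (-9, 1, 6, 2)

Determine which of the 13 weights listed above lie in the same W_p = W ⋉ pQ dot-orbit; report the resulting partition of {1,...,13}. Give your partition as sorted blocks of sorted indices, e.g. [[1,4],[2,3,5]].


C ↔ D_4 under row/col permutation; |W(D_4)| = 192.

W_11-reps of the 13 weights in Ā_11 (same 4-coord order as C):

    1: (2, 1, 2, 2)
    2: (2, 0, 3, 5)
    3: (2, 1, 2, 2)
    4: (2, 0, 3, 5)
    5: (2, 1, 2, 2)
    6: (2, 0, 3, 5)
    7: (4, 1, 1, 4)
    8: (2, 1, 2, 2)
    9: (2, 0, 3, 5)
    10: (2, 2, 1, 3)
    11: (2, 1, 2, 2)
    12: (2, 0, 3, 5)
    13: (2, 2, 1, 3)

4 distinct reps among the 13 weights ⇒ 4 W_11-linkage classes:

[[1, 3, 5, 8, 11], [2, 4, 6, 9, 12], [7], [10, 13]]


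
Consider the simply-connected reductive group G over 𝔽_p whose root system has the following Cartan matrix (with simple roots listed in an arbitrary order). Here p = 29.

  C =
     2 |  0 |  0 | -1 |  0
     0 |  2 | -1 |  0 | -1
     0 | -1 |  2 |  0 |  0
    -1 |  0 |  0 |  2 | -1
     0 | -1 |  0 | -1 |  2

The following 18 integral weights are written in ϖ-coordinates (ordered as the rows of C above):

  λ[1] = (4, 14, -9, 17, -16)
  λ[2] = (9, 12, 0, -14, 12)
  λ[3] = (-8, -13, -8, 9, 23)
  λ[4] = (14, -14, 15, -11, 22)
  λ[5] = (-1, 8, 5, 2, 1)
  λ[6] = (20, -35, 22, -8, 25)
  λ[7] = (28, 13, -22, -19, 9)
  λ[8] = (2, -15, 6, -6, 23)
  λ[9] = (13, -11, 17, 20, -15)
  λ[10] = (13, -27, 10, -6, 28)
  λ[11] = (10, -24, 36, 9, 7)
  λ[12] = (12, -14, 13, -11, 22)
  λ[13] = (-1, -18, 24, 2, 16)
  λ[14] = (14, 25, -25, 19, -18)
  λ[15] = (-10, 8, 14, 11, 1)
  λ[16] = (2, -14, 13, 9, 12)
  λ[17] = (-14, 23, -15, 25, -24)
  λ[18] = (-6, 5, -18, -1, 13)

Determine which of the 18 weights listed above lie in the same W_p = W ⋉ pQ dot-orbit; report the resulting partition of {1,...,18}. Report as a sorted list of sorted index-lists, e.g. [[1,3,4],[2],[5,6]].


A_5 Cartan matrix, 5 simple roots permuted; ρ=(1,1,1,1,1).

λ_j+ρ reflected into Ā_29 (⟨·,θ^∨⟩≤29); 5-tuples as given:

  λ_1 → (5, 8, 0, 3, 7)
  λ_2 → (3, 13, 1, 10, 0)
  λ_3 → (2, 7, 7, 3, 5)
  λ_4 → (3, 13, 1, 10, 0)
  λ_5 → (0, 9, 6, 3, 2)
  λ_6 → (5, 8, 0, 3, 7)
  λ_7 → (5, 8, 0, 3, 7)
  λ_8 → (2, 7, 7, 3, 5)
  λ_9 → (5, 8, 0, 3, 7)
  λ_10 → (0, 9, 6, 3, 2)
  λ_11 → (5, 8, 0, 3, 7)
  λ_12 → (3, 13, 1, 10, 0)
  λ_13 → (0, 17, 8, 3, 0)
  λ_14 → (0, 9, 6, 3, 2)
  λ_15 → (0, 9, 6, 3, 2)
  λ_16 → (3, 13, 1, 10, 0)
  λ_17 → (3, 13, 1, 10, 0)
  λ_18 → (0, 9, 6, 3, 2)

Linkage partition of the 18 weights (5 classes, p=29):

[[1, 6, 7, 9, 11], [2, 4, 12, 16, 17], [3, 8], [5, 10, 14, 15, 18], [13]]


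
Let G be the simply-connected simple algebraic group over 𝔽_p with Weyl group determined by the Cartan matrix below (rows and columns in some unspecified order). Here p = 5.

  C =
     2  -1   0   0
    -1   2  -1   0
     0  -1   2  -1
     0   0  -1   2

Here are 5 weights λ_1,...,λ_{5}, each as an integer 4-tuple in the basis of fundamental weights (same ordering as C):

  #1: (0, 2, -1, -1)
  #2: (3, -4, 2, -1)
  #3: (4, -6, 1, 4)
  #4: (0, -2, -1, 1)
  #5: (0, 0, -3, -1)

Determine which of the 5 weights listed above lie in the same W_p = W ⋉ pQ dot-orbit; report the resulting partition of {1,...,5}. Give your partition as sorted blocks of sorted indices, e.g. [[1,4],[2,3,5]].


Cartan matrix: type A_4 (|W|=120); un-permuting the 4 rows.

W_5-reps of the 5 weights in Ā_5 (same 4-coord order as C):

  λ_1+ρ ↦ (1, 3, 0, 0);  λ_2+ρ ↦ (1, 3, 0, 0);  λ_3+ρ ↦ (2, 0, 3, 0);  λ_4+ρ ↦ (0, 0, 1, 1);  λ_5+ρ ↦ (0, 0, 1, 1)

The 5 indices split into 3 linkage classes (same alcove rep ⇔ same W_5-dot-orbit):

[[1, 2], [3], [4, 5]]
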